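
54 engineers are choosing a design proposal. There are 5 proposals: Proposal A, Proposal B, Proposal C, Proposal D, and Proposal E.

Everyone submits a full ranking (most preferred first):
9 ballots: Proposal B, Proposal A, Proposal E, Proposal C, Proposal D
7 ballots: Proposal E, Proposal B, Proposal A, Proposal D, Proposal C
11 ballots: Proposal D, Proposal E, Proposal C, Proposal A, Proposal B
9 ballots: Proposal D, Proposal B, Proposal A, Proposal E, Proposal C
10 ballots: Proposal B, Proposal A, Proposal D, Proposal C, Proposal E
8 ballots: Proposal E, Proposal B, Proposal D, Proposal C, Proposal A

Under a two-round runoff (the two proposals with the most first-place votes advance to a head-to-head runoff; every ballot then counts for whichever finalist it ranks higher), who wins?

Round 1 first-place votes: Proposal A 0, Proposal B 19, Proposal C 0, Proposal D 20, Proposal E 15. Proposal D and Proposal B advance.
Runoff: Proposal D is ranked above Proposal B on 20 ballots, Proposal B above Proposal D on 34.

Proposal B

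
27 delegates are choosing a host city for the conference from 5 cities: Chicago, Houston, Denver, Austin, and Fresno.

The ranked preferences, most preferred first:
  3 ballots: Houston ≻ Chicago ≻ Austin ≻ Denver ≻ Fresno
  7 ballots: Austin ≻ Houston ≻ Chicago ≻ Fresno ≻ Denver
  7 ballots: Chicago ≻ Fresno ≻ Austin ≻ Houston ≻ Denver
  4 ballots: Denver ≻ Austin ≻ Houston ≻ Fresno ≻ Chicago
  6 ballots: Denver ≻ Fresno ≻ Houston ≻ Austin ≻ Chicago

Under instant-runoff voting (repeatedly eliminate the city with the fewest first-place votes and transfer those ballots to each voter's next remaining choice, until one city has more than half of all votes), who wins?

Chicago

Round 1: Chicago 7, Houston 3, Denver 10, Austin 7, Fresno 0. Fresno eliminated.
Round 2: Chicago 7, Houston 3, Denver 10, Austin 7. Houston eliminated.
Round 3: Chicago 10, Denver 10, Austin 7. Austin eliminated.
Round 4: Chicago 17, Denver 10. Chicago has a majority (≥14).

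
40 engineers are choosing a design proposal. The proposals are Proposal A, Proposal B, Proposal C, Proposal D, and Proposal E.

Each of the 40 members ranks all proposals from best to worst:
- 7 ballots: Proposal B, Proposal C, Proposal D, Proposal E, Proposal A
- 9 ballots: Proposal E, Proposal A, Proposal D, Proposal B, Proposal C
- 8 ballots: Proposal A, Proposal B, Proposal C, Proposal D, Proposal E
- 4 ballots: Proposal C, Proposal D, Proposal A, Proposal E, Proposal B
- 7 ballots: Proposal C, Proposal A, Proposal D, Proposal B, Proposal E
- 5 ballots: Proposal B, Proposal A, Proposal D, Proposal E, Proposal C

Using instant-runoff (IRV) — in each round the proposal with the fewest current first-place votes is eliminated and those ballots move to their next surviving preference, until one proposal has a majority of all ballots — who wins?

Round 1: Proposal A 8, Proposal B 12, Proposal C 11, Proposal D 0, Proposal E 9. Proposal D eliminated.
Round 2: Proposal A 8, Proposal B 12, Proposal C 11, Proposal E 9. Proposal A eliminated.
Round 3: Proposal B 20, Proposal C 11, Proposal E 9. Proposal E eliminated.
Round 4: Proposal B 29, Proposal C 11. Proposal B has a majority (≥21).

Proposal B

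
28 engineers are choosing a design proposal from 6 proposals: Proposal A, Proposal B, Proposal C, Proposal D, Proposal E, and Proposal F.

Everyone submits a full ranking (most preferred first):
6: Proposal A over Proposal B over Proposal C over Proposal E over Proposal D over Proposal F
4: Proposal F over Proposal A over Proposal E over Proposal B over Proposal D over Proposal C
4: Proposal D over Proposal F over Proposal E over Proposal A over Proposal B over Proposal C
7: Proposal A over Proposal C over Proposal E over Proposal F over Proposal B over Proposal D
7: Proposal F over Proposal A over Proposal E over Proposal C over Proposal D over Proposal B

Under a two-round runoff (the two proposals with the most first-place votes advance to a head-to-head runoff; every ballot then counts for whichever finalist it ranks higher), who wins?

Round 1 first-place votes: Proposal A 13, Proposal B 0, Proposal C 0, Proposal D 4, Proposal E 0, Proposal F 11. Proposal A and Proposal F advance.
Runoff: Proposal A is ranked above Proposal F on 13 ballots, Proposal F above Proposal A on 15.

Proposal F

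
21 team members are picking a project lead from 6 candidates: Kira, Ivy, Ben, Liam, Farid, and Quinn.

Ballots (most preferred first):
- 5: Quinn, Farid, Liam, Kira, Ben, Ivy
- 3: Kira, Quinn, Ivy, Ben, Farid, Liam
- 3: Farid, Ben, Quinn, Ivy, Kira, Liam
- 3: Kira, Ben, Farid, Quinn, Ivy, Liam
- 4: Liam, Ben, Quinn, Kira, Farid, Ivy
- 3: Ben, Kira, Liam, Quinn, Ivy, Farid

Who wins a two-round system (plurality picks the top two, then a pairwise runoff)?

Round 1 first-place votes: Kira 6, Ivy 0, Ben 3, Liam 4, Farid 3, Quinn 5. Kira and Quinn advance.
Runoff: Kira is ranked above Quinn on 9 ballots, Quinn above Kira on 12.

Quinn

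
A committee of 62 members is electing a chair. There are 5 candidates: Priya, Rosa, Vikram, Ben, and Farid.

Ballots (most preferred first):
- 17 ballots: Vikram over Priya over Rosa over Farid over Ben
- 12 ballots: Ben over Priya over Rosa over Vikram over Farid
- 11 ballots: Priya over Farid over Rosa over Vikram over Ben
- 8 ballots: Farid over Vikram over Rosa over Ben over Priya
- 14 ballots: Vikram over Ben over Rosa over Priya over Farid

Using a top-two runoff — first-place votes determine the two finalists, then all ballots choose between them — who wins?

Round 1 first-place votes: Priya 11, Rosa 0, Vikram 31, Ben 12, Farid 8. Vikram and Ben advance.
Runoff: Vikram is ranked above Ben on 50 ballots, Ben above Vikram on 12.

Vikram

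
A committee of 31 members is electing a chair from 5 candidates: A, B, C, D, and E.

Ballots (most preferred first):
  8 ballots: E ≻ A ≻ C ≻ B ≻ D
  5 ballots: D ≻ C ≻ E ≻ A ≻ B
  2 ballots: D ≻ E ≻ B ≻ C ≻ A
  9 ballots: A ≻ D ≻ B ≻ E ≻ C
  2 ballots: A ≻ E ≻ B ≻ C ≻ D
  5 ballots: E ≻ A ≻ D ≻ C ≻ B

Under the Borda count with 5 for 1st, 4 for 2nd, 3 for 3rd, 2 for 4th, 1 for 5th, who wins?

A

A: 8×4 + 5×2 + 2×1 + 9×5 + 2×5 + 5×4 = 119
B: 8×2 + 5×1 + 2×3 + 9×3 + 2×3 + 5×1 = 65
C: 8×3 + 5×4 + 2×2 + 9×1 + 2×2 + 5×2 = 71
D: 8×1 + 5×5 + 2×5 + 9×4 + 2×1 + 5×3 = 96
E: 8×5 + 5×3 + 2×4 + 9×2 + 2×4 + 5×5 = 114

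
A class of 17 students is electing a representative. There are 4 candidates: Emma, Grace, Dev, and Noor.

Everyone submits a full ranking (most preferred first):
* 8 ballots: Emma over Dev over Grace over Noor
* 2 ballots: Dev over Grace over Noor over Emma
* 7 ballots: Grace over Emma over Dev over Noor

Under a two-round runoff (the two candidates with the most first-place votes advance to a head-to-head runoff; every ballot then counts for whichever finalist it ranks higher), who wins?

Round 1 first-place votes: Emma 8, Grace 7, Dev 2, Noor 0. Emma and Grace advance.
Runoff: Emma is ranked above Grace on 8 ballots, Grace above Emma on 9.

Grace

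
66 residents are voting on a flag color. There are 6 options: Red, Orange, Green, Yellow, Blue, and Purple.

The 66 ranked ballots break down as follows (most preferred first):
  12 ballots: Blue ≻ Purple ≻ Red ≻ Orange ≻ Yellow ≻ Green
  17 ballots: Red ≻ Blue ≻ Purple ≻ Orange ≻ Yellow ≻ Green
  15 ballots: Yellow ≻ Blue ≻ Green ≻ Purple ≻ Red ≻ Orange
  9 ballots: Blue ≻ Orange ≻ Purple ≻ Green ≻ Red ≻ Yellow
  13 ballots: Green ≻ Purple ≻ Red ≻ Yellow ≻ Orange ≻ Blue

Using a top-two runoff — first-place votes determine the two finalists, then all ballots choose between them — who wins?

Blue

Round 1 first-place votes: Red 17, Orange 0, Green 13, Yellow 15, Blue 21, Purple 0. Blue and Red advance.
Runoff: Blue is ranked above Red on 36 ballots, Red above Blue on 30.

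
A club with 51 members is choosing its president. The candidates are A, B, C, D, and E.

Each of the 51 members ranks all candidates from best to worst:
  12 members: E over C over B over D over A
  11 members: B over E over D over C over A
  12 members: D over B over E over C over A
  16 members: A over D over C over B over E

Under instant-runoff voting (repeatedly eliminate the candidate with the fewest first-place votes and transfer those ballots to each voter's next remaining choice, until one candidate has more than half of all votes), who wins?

E

Round 1: A 16, B 11, C 0, D 12, E 12. C eliminated.
Round 2: A 16, B 11, D 12, E 12. B eliminated.
Round 3: A 16, D 12, E 23. D eliminated.
Round 4: A 16, E 35. E has a majority (≥26).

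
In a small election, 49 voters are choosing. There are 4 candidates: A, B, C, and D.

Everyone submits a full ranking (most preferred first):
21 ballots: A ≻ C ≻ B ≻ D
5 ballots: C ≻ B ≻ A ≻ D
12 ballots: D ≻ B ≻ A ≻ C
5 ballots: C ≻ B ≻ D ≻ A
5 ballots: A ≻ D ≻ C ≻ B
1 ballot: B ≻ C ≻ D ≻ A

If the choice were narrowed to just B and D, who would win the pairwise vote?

B is ranked above D on 32 ballots; D above B on 17.

B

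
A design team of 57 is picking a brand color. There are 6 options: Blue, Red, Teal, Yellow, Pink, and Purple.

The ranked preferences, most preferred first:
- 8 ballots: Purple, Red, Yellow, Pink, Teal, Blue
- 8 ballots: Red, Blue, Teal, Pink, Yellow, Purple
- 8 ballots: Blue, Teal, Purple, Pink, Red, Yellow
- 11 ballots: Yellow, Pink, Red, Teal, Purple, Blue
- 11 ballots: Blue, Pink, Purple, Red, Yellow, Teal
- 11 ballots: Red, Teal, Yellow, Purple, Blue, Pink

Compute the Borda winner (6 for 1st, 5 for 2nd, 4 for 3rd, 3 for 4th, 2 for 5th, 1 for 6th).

Blue: 8×1 + 8×5 + 8×6 + 11×1 + 11×6 + 11×2 = 195
Red: 8×5 + 8×6 + 8×2 + 11×4 + 11×3 + 11×6 = 247
Teal: 8×2 + 8×4 + 8×5 + 11×3 + 11×1 + 11×5 = 187
Yellow: 8×4 + 8×2 + 8×1 + 11×6 + 11×2 + 11×4 = 188
Pink: 8×3 + 8×3 + 8×3 + 11×5 + 11×5 + 11×1 = 193
Purple: 8×6 + 8×1 + 8×4 + 11×2 + 11×4 + 11×3 = 187

Red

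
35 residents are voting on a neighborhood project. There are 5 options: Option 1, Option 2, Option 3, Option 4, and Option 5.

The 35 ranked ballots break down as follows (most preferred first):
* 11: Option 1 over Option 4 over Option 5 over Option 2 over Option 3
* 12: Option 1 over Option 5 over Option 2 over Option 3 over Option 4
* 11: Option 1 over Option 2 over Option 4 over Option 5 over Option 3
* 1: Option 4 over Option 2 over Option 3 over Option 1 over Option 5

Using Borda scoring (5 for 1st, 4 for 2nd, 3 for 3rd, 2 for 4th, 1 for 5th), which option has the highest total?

Option 1

Option 1: 11×5 + 12×5 + 11×5 + 1×2 = 172
Option 2: 11×2 + 12×3 + 11×4 + 1×4 = 106
Option 3: 11×1 + 12×2 + 11×1 + 1×3 = 49
Option 4: 11×4 + 12×1 + 11×3 + 1×5 = 94
Option 5: 11×3 + 12×4 + 11×2 + 1×1 = 104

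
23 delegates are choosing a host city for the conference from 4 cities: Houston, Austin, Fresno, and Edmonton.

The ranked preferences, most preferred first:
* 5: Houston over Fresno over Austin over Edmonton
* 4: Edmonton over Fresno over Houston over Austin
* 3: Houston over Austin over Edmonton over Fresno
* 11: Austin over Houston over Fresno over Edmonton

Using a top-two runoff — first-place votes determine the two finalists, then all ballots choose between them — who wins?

Houston

Round 1 first-place votes: Houston 8, Austin 11, Fresno 0, Edmonton 4. Austin and Houston advance.
Runoff: Austin is ranked above Houston on 11 ballots, Houston above Austin on 12.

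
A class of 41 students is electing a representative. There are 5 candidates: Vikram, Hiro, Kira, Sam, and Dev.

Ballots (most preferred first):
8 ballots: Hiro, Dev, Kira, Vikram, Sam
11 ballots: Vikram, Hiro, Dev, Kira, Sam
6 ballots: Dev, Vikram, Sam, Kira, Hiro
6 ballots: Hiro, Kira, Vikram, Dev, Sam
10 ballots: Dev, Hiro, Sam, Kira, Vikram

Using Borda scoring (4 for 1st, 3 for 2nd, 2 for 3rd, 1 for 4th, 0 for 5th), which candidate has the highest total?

Vikram: 8×1 + 11×4 + 6×3 + 6×2 + 10×0 = 82
Hiro: 8×4 + 11×3 + 6×0 + 6×4 + 10×3 = 119
Kira: 8×2 + 11×1 + 6×1 + 6×3 + 10×1 = 61
Sam: 8×0 + 11×0 + 6×2 + 6×0 + 10×2 = 32
Dev: 8×3 + 11×2 + 6×4 + 6×1 + 10×4 = 116

Hiro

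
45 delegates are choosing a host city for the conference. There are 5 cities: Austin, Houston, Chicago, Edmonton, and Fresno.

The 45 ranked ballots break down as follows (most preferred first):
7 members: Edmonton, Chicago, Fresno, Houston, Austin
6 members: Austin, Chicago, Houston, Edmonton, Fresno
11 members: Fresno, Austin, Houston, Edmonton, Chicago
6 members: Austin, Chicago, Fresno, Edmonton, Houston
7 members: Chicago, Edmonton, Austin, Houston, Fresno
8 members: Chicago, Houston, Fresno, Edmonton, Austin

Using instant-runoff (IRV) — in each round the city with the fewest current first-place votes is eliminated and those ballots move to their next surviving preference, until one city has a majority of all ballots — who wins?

Austin

Round 1: Austin 12, Houston 0, Chicago 15, Edmonton 7, Fresno 11. Houston eliminated.
Round 2: Austin 12, Chicago 15, Edmonton 7, Fresno 11. Edmonton eliminated.
Round 3: Austin 12, Chicago 22, Fresno 11. Fresno eliminated.
Round 4: Austin 23, Chicago 22. Austin has a majority (≥23).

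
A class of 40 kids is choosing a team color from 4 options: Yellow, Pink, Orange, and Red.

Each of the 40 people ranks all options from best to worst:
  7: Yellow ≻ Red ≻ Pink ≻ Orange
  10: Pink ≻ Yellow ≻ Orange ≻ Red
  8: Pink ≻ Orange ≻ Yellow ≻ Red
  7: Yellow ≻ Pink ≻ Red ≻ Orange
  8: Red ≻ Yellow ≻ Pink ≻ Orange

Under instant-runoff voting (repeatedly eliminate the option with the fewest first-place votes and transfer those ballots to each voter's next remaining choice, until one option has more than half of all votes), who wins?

Yellow

Round 1: Yellow 14, Pink 18, Orange 0, Red 8. Orange eliminated.
Round 2: Yellow 14, Pink 18, Red 8. Red eliminated.
Round 3: Yellow 22, Pink 18. Yellow has a majority (≥21).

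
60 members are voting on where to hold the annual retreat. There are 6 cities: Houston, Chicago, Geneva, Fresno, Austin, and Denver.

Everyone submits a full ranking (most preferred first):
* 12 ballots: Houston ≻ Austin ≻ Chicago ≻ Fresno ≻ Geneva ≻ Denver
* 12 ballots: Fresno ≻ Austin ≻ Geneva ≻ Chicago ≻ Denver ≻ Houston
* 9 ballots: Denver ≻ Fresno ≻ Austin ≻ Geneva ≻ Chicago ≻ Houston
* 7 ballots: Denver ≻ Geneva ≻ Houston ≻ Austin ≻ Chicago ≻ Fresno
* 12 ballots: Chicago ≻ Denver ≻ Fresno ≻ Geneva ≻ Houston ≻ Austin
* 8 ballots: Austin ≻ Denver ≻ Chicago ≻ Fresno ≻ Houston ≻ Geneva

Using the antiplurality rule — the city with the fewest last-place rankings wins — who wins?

Last-place votes: Houston 21, Chicago 0, Geneva 8, Fresno 7, Austin 12, Denver 12.

Chicago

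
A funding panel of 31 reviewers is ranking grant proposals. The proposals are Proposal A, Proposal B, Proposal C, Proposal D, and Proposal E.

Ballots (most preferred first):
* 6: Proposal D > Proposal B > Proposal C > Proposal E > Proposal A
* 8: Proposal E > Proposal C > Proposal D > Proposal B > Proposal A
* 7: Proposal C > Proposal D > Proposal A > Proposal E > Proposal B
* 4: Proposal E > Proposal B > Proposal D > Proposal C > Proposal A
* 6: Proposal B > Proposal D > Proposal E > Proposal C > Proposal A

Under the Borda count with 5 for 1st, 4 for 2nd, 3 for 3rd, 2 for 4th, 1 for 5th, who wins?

Proposal A: 6×1 + 8×1 + 7×3 + 4×1 + 6×1 = 45
Proposal B: 6×4 + 8×2 + 7×1 + 4×4 + 6×5 = 93
Proposal C: 6×3 + 8×4 + 7×5 + 4×2 + 6×2 = 105
Proposal D: 6×5 + 8×3 + 7×4 + 4×3 + 6×4 = 118
Proposal E: 6×2 + 8×5 + 7×2 + 4×5 + 6×3 = 104

Proposal D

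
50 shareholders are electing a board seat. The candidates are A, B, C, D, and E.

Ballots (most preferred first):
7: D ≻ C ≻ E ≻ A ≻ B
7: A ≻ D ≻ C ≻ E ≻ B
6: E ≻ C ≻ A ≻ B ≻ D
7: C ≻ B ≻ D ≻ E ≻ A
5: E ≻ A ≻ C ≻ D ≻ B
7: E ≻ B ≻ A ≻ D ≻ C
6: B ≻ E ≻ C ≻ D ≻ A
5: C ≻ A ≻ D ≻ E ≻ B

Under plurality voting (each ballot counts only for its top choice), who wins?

First-place votes: A 7, B 6, C 12, D 7, E 18.

E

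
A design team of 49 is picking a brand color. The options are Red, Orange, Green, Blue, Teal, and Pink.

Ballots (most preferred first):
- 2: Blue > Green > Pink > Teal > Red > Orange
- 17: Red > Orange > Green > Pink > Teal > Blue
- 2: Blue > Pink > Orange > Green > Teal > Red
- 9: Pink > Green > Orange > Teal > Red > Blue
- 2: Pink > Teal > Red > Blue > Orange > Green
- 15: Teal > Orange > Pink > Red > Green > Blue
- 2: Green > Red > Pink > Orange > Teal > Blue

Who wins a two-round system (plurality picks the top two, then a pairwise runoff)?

Round 1 first-place votes: Red 17, Orange 0, Green 2, Blue 4, Teal 15, Pink 11. Red and Teal advance.
Runoff: Red is ranked above Teal on 19 ballots, Teal above Red on 30.

Teal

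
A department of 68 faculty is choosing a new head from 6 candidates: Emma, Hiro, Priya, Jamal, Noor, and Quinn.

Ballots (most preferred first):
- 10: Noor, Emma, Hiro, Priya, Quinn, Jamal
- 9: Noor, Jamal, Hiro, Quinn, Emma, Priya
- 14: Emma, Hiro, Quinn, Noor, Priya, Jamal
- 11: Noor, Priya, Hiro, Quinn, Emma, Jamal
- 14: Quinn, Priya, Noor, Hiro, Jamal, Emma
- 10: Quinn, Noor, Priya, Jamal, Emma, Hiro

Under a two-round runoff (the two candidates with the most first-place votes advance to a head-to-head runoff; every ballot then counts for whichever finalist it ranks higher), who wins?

Quinn

Round 1 first-place votes: Emma 14, Hiro 0, Priya 0, Jamal 0, Noor 30, Quinn 24. Noor and Quinn advance.
Runoff: Noor is ranked above Quinn on 30 ballots, Quinn above Noor on 38.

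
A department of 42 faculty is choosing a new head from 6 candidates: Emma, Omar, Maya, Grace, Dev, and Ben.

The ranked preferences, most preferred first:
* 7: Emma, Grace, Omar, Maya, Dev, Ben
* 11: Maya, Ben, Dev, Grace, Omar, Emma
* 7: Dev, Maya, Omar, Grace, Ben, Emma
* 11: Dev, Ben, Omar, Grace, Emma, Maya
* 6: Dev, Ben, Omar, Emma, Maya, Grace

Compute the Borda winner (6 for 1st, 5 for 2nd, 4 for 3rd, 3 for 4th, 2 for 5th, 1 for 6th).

Dev

Emma: 7×6 + 11×1 + 7×1 + 11×2 + 6×3 = 100
Omar: 7×4 + 11×2 + 7×4 + 11×4 + 6×4 = 146
Maya: 7×3 + 11×6 + 7×5 + 11×1 + 6×2 = 145
Grace: 7×5 + 11×3 + 7×3 + 11×3 + 6×1 = 128
Dev: 7×2 + 11×4 + 7×6 + 11×6 + 6×6 = 202
Ben: 7×1 + 11×5 + 7×2 + 11×5 + 6×5 = 161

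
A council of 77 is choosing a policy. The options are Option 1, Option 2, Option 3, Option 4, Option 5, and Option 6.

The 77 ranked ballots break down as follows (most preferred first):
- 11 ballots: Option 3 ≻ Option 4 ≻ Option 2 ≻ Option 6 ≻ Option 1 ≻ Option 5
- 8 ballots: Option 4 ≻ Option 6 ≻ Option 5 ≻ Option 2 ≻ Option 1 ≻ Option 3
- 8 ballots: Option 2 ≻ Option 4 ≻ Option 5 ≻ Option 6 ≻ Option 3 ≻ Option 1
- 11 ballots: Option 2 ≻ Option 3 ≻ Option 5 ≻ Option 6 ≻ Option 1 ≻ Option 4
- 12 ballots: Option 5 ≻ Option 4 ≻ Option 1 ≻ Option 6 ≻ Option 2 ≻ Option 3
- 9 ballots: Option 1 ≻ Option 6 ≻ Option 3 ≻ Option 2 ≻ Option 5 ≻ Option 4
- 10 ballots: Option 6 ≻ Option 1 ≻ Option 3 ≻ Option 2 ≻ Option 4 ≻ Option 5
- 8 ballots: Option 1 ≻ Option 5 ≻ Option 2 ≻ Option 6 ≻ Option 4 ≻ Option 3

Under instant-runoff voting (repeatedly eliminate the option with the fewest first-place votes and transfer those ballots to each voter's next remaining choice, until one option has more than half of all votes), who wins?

Option 1

Round 1: Option 1 17, Option 2 19, Option 3 11, Option 4 8, Option 5 12, Option 6 10. Option 4 eliminated.
Round 2: Option 1 17, Option 2 19, Option 3 11, Option 5 12, Option 6 18. Option 3 eliminated.
Round 3: Option 1 17, Option 2 30, Option 5 12, Option 6 18. Option 5 eliminated.
Round 4: Option 1 29, Option 2 30, Option 6 18. Option 6 eliminated.
Round 5: Option 1 39, Option 2 38. Option 1 has a majority (≥39).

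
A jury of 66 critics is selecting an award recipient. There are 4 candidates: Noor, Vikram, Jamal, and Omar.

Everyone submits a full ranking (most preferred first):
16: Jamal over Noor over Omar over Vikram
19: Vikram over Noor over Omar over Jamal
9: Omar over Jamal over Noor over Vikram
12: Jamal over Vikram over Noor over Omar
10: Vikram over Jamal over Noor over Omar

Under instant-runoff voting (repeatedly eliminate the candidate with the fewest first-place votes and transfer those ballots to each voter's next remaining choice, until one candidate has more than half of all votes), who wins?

Round 1: Noor 0, Vikram 29, Jamal 28, Omar 9. Noor eliminated.
Round 2: Vikram 29, Jamal 28, Omar 9. Omar eliminated.
Round 3: Vikram 29, Jamal 37. Jamal has a majority (≥34).

Jamal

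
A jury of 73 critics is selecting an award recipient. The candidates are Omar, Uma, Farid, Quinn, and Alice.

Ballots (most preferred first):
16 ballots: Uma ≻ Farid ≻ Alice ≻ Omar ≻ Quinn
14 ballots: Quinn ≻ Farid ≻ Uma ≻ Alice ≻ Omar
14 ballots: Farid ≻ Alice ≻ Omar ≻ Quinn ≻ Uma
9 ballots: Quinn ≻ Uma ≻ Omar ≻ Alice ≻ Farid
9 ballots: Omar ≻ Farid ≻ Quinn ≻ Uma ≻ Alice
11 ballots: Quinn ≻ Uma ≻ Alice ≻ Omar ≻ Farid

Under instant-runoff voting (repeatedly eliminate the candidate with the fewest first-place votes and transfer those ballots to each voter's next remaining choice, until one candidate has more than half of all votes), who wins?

Farid

Round 1: Omar 9, Uma 16, Farid 14, Quinn 34, Alice 0. Alice eliminated.
Round 2: Omar 9, Uma 16, Farid 14, Quinn 34. Omar eliminated.
Round 3: Uma 16, Farid 23, Quinn 34. Uma eliminated.
Round 4: Farid 39, Quinn 34. Farid has a majority (≥37).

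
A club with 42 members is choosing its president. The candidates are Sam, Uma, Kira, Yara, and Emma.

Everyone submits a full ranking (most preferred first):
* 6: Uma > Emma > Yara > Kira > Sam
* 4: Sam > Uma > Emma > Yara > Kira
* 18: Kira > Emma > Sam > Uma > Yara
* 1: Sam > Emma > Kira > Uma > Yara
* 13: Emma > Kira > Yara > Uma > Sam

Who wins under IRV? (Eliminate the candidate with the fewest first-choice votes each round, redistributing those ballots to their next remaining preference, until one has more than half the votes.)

Round 1: Sam 5, Uma 6, Kira 18, Yara 0, Emma 13. Yara eliminated.
Round 2: Sam 5, Uma 6, Kira 18, Emma 13. Sam eliminated.
Round 3: Uma 10, Kira 18, Emma 14. Uma eliminated.
Round 4: Kira 18, Emma 24. Emma has a majority (≥22).

Emma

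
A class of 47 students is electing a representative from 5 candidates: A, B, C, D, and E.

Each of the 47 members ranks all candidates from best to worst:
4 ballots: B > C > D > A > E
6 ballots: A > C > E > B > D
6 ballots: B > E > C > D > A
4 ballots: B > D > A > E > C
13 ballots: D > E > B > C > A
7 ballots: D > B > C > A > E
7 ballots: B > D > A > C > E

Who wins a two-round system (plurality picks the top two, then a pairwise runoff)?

Round 1 first-place votes: A 6, B 21, C 0, D 20, E 0. B and D advance.
Runoff: B is ranked above D on 27 ballots, D above B on 20.

B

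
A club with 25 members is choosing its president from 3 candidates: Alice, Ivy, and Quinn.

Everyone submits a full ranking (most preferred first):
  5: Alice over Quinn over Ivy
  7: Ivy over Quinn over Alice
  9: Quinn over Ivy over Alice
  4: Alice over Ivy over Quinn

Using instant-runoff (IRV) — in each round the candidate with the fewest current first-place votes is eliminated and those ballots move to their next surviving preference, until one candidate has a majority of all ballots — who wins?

Round 1: Alice 9, Ivy 7, Quinn 9. Ivy eliminated.
Round 2: Alice 9, Quinn 16. Quinn has a majority (≥13).

Quinn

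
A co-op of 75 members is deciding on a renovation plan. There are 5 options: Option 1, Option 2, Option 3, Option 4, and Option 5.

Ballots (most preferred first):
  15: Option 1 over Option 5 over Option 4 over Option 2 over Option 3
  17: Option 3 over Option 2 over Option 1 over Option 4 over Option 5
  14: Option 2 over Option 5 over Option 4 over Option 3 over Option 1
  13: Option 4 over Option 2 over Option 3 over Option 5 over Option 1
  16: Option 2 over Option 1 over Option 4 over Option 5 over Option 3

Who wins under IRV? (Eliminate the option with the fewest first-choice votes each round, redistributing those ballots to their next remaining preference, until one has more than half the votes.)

Round 1: Option 1 15, Option 2 30, Option 3 17, Option 4 13, Option 5 0. Option 5 eliminated.
Round 2: Option 1 15, Option 2 30, Option 3 17, Option 4 13. Option 4 eliminated.
Round 3: Option 1 15, Option 2 43, Option 3 17. Option 2 has a majority (≥38).

Option 2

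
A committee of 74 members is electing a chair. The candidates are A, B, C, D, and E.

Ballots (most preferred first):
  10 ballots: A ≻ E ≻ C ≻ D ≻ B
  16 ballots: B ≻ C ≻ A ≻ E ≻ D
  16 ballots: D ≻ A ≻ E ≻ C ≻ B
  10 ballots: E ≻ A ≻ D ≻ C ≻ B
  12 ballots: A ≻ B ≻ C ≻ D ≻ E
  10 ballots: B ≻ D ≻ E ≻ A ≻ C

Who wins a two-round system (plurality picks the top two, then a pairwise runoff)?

Round 1 first-place votes: A 22, B 26, C 0, D 16, E 10. B and A advance.
Runoff: B is ranked above A on 26 ballots, A above B on 48.

A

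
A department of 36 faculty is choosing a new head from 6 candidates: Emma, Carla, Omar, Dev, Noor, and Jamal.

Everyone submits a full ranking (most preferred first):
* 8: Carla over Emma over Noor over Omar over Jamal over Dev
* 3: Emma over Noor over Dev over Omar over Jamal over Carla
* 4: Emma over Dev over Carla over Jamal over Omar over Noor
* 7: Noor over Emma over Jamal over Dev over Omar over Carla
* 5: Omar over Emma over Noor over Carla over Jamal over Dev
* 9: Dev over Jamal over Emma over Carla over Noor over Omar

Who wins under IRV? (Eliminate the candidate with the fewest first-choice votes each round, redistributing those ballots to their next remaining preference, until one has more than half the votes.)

Round 1: Emma 7, Carla 8, Omar 5, Dev 9, Noor 7, Jamal 0. Jamal eliminated.
Round 2: Emma 7, Carla 8, Omar 5, Dev 9, Noor 7. Omar eliminated.
Round 3: Emma 12, Carla 8, Dev 9, Noor 7. Noor eliminated.
Round 4: Emma 19, Carla 8, Dev 9. Emma has a majority (≥19).

Emma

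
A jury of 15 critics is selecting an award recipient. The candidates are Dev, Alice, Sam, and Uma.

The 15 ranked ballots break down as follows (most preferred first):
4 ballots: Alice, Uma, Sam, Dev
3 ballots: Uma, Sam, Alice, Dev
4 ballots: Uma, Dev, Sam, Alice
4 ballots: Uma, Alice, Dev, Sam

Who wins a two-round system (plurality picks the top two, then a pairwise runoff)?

Round 1 first-place votes: Dev 0, Alice 4, Sam 0, Uma 11. Uma and Alice advance.
Runoff: Uma is ranked above Alice on 11 ballots, Alice above Uma on 4.

Uma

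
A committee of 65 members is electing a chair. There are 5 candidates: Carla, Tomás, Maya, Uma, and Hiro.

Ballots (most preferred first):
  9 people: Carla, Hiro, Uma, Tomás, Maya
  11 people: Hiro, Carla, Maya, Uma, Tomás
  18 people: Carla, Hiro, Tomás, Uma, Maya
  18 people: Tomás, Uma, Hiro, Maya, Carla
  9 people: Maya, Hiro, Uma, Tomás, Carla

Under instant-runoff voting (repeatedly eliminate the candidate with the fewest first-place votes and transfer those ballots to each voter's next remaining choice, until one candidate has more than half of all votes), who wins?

Hiro

Round 1: Carla 27, Tomás 18, Maya 9, Uma 0, Hiro 11. Uma eliminated.
Round 2: Carla 27, Tomás 18, Maya 9, Hiro 11. Maya eliminated.
Round 3: Carla 27, Tomás 18, Hiro 20. Tomás eliminated.
Round 4: Carla 27, Hiro 38. Hiro has a majority (≥33).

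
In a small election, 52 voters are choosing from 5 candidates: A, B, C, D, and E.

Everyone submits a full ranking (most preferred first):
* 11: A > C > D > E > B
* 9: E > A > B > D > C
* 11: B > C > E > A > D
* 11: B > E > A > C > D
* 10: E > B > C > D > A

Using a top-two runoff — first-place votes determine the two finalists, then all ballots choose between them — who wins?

E

Round 1 first-place votes: A 11, B 22, C 0, D 0, E 19. B and E advance.
Runoff: B is ranked above E on 22 ballots, E above B on 30.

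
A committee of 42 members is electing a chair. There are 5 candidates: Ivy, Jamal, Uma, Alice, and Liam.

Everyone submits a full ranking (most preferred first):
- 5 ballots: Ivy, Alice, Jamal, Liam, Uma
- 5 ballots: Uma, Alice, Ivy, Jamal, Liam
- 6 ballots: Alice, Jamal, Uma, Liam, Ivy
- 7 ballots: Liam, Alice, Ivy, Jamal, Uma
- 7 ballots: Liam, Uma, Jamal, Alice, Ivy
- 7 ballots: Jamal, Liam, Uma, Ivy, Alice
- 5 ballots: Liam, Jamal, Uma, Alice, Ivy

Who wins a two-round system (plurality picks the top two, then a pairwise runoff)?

Round 1 first-place votes: Ivy 5, Jamal 7, Uma 5, Alice 6, Liam 19. Liam and Jamal advance.
Runoff: Liam is ranked above Jamal on 19 ballots, Jamal above Liam on 23.

Jamal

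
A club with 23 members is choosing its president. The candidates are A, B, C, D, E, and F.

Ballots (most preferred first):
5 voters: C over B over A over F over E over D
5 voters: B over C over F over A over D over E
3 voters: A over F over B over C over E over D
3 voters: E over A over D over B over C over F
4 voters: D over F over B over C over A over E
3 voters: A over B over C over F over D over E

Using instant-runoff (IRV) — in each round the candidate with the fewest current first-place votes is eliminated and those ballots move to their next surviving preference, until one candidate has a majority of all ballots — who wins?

Round 1: A 6, B 5, C 5, D 4, E 3, F 0. F eliminated.
Round 2: A 6, B 5, C 5, D 4, E 3. E eliminated.
Round 3: A 9, B 5, C 5, D 4. D eliminated.
Round 4: A 9, B 9, C 5. C eliminated.
Round 5: A 9, B 14. B has a majority (≥12).

B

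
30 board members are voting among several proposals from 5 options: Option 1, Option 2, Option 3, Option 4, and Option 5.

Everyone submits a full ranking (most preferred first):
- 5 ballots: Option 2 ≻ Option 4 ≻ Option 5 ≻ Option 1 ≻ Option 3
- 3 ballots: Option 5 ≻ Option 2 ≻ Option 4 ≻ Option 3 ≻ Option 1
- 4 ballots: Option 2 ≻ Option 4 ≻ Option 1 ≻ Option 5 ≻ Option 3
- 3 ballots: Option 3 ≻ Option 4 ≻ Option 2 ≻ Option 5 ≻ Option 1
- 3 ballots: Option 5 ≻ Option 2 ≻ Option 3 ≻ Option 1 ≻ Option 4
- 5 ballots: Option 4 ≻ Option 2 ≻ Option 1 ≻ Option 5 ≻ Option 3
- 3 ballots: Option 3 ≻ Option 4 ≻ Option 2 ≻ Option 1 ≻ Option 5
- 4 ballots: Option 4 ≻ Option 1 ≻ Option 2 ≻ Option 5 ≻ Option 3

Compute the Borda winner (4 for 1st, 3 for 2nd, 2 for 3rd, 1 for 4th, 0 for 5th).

Option 2

Option 1: 5×1 + 3×0 + 4×2 + 3×0 + 3×1 + 5×2 + 3×1 + 4×3 = 41
Option 2: 5×4 + 3×3 + 4×4 + 3×2 + 3×3 + 5×3 + 3×2 + 4×2 = 89
Option 3: 5×0 + 3×1 + 4×0 + 3×4 + 3×2 + 5×0 + 3×4 + 4×0 = 33
Option 4: 5×3 + 3×2 + 4×3 + 3×3 + 3×0 + 5×4 + 3×3 + 4×4 = 87
Option 5: 5×2 + 3×4 + 4×1 + 3×1 + 3×4 + 5×1 + 3×0 + 4×1 = 50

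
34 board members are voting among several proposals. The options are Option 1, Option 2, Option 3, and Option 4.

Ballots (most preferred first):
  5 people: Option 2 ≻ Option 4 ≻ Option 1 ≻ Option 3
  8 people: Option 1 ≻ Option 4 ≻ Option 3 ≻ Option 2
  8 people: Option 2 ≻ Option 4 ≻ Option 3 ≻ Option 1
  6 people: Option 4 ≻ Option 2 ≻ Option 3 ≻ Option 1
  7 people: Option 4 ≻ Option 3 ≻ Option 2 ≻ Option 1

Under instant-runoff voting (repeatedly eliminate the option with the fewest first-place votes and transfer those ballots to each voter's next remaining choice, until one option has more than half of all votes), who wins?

Option 4

Round 1: Option 1 8, Option 2 13, Option 3 0, Option 4 13. Option 3 eliminated.
Round 2: Option 1 8, Option 2 13, Option 4 13. Option 1 eliminated.
Round 3: Option 2 13, Option 4 21. Option 4 has a majority (≥18).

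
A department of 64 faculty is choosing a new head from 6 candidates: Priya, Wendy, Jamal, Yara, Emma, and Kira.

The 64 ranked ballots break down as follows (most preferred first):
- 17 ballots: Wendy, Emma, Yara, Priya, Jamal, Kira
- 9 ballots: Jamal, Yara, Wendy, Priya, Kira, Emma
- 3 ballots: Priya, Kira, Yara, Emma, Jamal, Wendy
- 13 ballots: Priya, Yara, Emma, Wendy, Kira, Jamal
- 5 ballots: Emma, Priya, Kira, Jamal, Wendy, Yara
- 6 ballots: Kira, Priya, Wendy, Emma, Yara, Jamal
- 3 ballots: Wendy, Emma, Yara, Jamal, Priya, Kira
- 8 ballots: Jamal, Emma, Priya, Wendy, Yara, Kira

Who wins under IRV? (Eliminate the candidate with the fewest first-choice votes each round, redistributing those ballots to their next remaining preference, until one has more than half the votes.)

Priya

Round 1: Priya 16, Wendy 20, Jamal 17, Yara 0, Emma 5, Kira 6. Yara eliminated.
Round 2: Priya 16, Wendy 20, Jamal 17, Emma 5, Kira 6. Emma eliminated.
Round 3: Priya 21, Wendy 20, Jamal 17, Kira 6. Kira eliminated.
Round 4: Priya 27, Wendy 20, Jamal 17. Jamal eliminated.
Round 5: Priya 35, Wendy 29. Priya has a majority (≥33).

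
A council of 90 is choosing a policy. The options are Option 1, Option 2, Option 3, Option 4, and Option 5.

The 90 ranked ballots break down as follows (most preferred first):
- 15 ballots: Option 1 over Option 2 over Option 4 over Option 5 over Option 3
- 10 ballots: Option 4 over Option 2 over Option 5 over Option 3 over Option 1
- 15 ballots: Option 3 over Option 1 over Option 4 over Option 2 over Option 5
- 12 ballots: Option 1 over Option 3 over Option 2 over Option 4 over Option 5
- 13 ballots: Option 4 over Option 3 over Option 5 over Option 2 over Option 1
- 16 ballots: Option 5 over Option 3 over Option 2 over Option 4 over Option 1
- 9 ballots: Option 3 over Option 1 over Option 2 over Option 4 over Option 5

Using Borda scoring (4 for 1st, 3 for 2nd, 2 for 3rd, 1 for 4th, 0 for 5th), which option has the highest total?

Option 1: 15×4 + 10×0 + 15×3 + 12×4 + 13×0 + 16×0 + 9×3 = 180
Option 2: 15×3 + 10×3 + 15×1 + 12×2 + 13×1 + 16×2 + 9×2 = 177
Option 3: 15×0 + 10×1 + 15×4 + 12×3 + 13×3 + 16×3 + 9×4 = 229
Option 4: 15×2 + 10×4 + 15×2 + 12×1 + 13×4 + 16×1 + 9×1 = 189
Option 5: 15×1 + 10×2 + 15×0 + 12×0 + 13×2 + 16×4 + 9×0 = 125

Option 3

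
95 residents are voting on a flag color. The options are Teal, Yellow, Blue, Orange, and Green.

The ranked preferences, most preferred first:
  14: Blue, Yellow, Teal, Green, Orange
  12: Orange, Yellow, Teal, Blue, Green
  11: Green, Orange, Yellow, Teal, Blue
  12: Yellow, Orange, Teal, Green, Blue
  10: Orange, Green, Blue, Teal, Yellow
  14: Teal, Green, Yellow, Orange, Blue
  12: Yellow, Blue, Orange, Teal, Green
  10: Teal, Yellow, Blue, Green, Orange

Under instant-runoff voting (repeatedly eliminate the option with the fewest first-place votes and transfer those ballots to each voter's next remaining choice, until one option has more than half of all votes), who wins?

Yellow

Round 1: Teal 24, Yellow 24, Blue 14, Orange 22, Green 11. Green eliminated.
Round 2: Teal 24, Yellow 24, Blue 14, Orange 33. Blue eliminated.
Round 3: Teal 24, Yellow 38, Orange 33. Teal eliminated.
Round 4: Yellow 62, Orange 33. Yellow has a majority (≥48).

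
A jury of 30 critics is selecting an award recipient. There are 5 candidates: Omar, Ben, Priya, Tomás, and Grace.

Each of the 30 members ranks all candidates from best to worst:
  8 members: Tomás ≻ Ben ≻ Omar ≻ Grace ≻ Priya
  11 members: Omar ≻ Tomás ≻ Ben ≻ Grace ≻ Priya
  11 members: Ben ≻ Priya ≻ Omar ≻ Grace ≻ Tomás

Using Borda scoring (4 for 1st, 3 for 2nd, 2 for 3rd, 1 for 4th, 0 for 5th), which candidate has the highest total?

Omar: 8×2 + 11×4 + 11×2 = 82
Ben: 8×3 + 11×2 + 11×4 = 90
Priya: 8×0 + 11×0 + 11×3 = 33
Tomás: 8×4 + 11×3 + 11×0 = 65
Grace: 8×1 + 11×1 + 11×1 = 30

Ben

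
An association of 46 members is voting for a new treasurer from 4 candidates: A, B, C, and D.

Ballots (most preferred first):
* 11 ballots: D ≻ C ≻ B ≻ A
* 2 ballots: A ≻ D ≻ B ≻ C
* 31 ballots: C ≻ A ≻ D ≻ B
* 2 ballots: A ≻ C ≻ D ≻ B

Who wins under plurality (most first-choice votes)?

First-place votes: A 4, B 0, C 31, D 11.

C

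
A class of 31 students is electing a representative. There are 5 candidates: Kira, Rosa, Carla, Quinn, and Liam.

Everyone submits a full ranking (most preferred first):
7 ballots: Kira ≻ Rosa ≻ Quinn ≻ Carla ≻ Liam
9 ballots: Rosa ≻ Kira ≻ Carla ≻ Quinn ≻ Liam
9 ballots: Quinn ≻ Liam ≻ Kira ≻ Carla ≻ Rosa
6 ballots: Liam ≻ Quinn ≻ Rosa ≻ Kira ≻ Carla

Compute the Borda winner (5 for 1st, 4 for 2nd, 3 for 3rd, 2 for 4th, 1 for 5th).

Kira

Kira: 7×5 + 9×4 + 9×3 + 6×2 = 110
Rosa: 7×4 + 9×5 + 9×1 + 6×3 = 100
Carla: 7×2 + 9×3 + 9×2 + 6×1 = 65
Quinn: 7×3 + 9×2 + 9×5 + 6×4 = 108
Liam: 7×1 + 9×1 + 9×4 + 6×5 = 82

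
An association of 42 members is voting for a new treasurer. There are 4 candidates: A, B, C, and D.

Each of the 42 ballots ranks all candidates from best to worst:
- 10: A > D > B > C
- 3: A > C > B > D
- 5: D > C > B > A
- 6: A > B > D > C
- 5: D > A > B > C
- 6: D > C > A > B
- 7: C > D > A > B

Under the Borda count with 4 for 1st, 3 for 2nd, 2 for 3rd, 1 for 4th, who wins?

A: 10×4 + 3×4 + 5×1 + 6×4 + 5×3 + 6×2 + 7×2 = 122
B: 10×2 + 3×2 + 5×2 + 6×3 + 5×2 + 6×1 + 7×1 = 77
C: 10×1 + 3×3 + 5×3 + 6×1 + 5×1 + 6×3 + 7×4 = 91
D: 10×3 + 3×1 + 5×4 + 6×2 + 5×4 + 6×4 + 7×3 = 130

D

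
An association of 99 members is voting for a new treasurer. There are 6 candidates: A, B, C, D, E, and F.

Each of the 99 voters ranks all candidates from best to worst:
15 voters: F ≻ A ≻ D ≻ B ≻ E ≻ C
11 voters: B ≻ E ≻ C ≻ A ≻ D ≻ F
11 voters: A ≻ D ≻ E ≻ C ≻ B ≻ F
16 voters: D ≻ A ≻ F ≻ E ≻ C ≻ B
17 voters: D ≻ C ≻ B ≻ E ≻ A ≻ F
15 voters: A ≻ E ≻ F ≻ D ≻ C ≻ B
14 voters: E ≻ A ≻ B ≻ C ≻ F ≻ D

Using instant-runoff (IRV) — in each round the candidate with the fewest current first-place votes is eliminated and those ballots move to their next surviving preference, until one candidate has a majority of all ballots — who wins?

A

Round 1: A 26, B 11, C 0, D 33, E 14, F 15. C eliminated.
Round 2: A 26, B 11, D 33, E 14, F 15. B eliminated.
Round 3: A 26, D 33, E 25, F 15. F eliminated.
Round 4: A 41, D 33, E 25. E eliminated.
Round 5: A 66, D 33. A has a majority (≥50).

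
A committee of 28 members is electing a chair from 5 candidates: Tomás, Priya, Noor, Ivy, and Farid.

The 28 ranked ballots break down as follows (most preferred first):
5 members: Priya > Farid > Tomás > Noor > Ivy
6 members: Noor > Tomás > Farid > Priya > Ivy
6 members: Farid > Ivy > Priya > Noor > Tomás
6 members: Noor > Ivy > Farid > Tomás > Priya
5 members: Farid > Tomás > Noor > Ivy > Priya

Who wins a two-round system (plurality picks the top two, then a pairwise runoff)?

Round 1 first-place votes: Tomás 0, Priya 5, Noor 12, Ivy 0, Farid 11. Noor and Farid advance.
Runoff: Noor is ranked above Farid on 12 ballots, Farid above Noor on 16.

Farid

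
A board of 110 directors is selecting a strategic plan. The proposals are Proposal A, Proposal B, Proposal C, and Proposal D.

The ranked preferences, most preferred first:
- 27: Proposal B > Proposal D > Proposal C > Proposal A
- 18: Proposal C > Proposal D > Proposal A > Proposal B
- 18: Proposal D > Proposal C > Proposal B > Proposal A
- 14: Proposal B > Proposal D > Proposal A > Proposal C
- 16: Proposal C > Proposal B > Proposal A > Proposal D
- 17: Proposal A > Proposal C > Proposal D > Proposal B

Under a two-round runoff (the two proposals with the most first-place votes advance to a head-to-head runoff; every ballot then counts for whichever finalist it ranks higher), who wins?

Round 1 first-place votes: Proposal A 17, Proposal B 41, Proposal C 34, Proposal D 18. Proposal B and Proposal C advance.
Runoff: Proposal B is ranked above Proposal C on 41 ballots, Proposal C above Proposal B on 69.

Proposal C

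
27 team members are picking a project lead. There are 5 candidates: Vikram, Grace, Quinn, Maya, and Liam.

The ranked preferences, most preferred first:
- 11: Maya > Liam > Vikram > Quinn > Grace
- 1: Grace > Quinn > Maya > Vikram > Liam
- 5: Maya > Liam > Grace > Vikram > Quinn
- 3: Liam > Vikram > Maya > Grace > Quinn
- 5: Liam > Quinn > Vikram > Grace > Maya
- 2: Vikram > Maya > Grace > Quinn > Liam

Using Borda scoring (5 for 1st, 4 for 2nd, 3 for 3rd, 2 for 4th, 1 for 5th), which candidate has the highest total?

Liam

Vikram: 11×3 + 1×2 + 5×2 + 3×4 + 5×3 + 2×5 = 82
Grace: 11×1 + 1×5 + 5×3 + 3×2 + 5×2 + 2×3 = 53
Quinn: 11×2 + 1×4 + 5×1 + 3×1 + 5×4 + 2×2 = 58
Maya: 11×5 + 1×3 + 5×5 + 3×3 + 5×1 + 2×4 = 105
Liam: 11×4 + 1×1 + 5×4 + 3×5 + 5×5 + 2×1 = 107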